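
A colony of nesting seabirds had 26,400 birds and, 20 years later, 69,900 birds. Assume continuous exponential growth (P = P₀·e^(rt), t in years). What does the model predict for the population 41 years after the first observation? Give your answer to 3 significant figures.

≈ 194,000 birds

r = ln(69900/26400) / 20 ≈ 0.048685 per year
P(41) = 26400 · e^(0.048685·41) = 26400 · 7.36021 ≈ 194309.52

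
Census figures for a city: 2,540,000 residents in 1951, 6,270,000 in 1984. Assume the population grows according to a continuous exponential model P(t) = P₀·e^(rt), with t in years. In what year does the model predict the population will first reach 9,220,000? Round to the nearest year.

r = ln(6270000/2540000) / 33 = 0.90361/33 ≈ 0.027382 per year
t = ln(9220000/2540000) / r = 1.28921/0.027382 ≈ 47.08 years after 1951

year 1998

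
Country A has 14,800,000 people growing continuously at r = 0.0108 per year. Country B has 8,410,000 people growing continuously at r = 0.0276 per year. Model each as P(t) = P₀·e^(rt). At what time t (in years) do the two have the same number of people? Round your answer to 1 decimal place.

14800000·e^(0.0108t) = 8410000·e^(0.0276t)
14800000/8410000 = e^((0.0276 − 0.0108)t) → ln(1.75981) = 0.0168·t
t = 0.56521 / 0.0168

t ≈ 33.6 years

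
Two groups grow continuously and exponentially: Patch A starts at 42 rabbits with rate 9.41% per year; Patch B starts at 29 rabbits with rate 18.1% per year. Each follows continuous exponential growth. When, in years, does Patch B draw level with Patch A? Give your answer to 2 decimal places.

42·e^(0.0941t) = 29·e^(0.181t)
42/29 = e^((0.181 − 0.0941)t) → ln(1.44828) = 0.0869·t
t = 0.37037 / 0.0869

t ≈ 4.26 years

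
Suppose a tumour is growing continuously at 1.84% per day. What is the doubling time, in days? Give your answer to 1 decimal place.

doubling time = ln(2) / |r| = 0.69315 / 0.0184

doubling time ≈ 37.7 days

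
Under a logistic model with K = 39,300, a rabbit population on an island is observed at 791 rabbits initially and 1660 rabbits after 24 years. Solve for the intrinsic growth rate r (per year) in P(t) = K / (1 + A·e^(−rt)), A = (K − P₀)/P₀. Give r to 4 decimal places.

r ≈ 0.0318 per year

A = (39300 − 791)/791 = 48.68394
1660 = 39300/(1 + 48.68394·e^(−r·24)) → e^(−24r) = (23.6747 − 1)/48.68394 = 0.465753
r = −ln(0.465753)/24 = 0.7641/24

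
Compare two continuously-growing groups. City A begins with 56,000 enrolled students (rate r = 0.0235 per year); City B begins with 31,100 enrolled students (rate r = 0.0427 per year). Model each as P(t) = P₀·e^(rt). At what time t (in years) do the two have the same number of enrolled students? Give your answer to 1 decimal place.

56000·e^(0.0235t) = 31100·e^(0.0427t)
56000/31100 = e^((0.0427 − 0.0235)t) → ln(1.80064) = 0.0192·t
t = 0.58814 / 0.0192

t ≈ 30.6 years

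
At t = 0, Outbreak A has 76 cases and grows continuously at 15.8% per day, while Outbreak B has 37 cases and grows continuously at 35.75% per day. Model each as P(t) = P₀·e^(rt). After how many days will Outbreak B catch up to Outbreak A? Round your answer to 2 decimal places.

76·e^(0.158t) = 37·e^(0.3575t)
76/37 = e^((0.3575 − 0.158)t) → ln(2.05405) = 0.1995·t
t = 0.71982 / 0.1995

t ≈ 3.61 days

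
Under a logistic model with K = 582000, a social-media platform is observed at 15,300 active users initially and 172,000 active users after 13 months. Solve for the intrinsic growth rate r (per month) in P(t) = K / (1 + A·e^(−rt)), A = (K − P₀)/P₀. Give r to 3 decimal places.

A = (582000 − 15300)/15300 = 37.03922
172000 = 582000/(1 + 37.03922·e^(−r·13)) → e^(−13r) = (3.38372 − 1)/37.03922 = 0.064357
r = −ln(0.064357)/13 = 2.74331/13

r ≈ 0.211 per month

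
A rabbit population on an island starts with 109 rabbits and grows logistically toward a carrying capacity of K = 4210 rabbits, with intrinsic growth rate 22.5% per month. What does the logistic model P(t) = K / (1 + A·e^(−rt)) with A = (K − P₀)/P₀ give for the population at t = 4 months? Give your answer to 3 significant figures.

≈ 258 rabbits

A = (4210 − 109)/109 = 37.62385
P(4) = 4210 / (1 + 37.62385·e^(−0.225·4)) = 4210 / (1 + 37.62385·0.40657)
= 4210 / 16.29672 ≈ 258.33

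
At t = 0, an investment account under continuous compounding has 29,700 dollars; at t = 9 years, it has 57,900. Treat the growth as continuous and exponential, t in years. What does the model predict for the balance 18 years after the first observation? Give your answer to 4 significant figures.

≈ 112,900 dollars

r = ln(57900/29700) / 9 ≈ 0.074174 per year
P(18) = 29700 · e^(0.074174·18) = 29700 · 3.80053 ≈ 112875.76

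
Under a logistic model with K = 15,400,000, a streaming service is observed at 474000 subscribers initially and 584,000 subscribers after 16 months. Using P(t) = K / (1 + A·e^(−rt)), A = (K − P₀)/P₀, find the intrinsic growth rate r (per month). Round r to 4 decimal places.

A = (15400000 − 474000)/474000 = 31.48945
584000 = 15400000/(1 + 31.48945·e^(−r·16)) → e^(−16r) = (26.36986 − 1)/31.48945 = 0.805662
r = −ln(0.805662)/16 = 0.21609/16

r ≈ 0.0135 per month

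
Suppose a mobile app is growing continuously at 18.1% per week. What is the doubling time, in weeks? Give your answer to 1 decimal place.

doubling time = ln(2) / |r| = 0.69315 / 0.181

doubling time ≈ 3.8 weeks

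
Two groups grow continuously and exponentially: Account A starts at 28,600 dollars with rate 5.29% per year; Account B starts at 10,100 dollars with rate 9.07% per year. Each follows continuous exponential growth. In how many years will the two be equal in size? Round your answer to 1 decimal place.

t ≈ 27.5 years

28600·e^(0.0529t) = 10100·e^(0.0907t)
28600/10100 = e^((0.0907 − 0.0529)t) → ln(2.83168) = 0.0378·t
t = 1.04087 / 0.0378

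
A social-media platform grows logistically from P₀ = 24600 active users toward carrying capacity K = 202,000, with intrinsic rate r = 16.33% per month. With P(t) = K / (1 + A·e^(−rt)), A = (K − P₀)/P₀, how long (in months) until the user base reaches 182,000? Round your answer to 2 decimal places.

t ≈ 25.62 months

A = (202000 − 24600)/24600 = 7.21138
182000 = 202000/(1 + 7.21138·e^(−0.1633t)) → 1 + 7.21138·e^(−0.1633t) = 1.10989
e^(−0.1633t) = 0.015238 → t = ln(65.62358)/0.1633 = 4.18394/0.1633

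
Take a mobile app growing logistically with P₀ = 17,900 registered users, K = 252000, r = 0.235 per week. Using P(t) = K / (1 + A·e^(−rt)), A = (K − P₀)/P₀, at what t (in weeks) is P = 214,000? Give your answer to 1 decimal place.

t ≈ 18.3 weeks

A = (252000 − 17900)/17900 = 13.07821
214000 = 252000/(1 + 13.07821·e^(−0.235t)) → 1 + 13.07821·e^(−0.235t) = 1.17757
e^(−0.235t) = 0.013578 → t = ln(73.65099)/0.235 = 4.29934/0.235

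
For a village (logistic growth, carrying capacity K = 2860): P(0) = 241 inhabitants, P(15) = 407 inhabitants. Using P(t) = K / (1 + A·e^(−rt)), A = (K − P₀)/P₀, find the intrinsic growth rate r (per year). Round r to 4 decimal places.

r ≈ 0.0393 per year

A = (2860 − 241)/241 = 10.86722
407 = 2860/(1 + 10.86722·e^(−r·15)) → e^(−15r) = (7.02703 − 1)/10.86722 = 0.554606
r = −ln(0.554606)/15 = 0.5895/15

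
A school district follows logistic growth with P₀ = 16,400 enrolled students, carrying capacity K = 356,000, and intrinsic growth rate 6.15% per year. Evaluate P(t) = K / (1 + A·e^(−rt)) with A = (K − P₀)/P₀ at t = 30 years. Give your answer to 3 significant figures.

≈ 83,300 enrolled students

A = (356000 − 16400)/16400 = 20.70732
P(30) = 356000 / (1 + 20.70732·e^(−0.0615·30)) = 356000 / (1 + 20.70732·0.158025)
= 356000 / 4.27228 ≈ 83327.86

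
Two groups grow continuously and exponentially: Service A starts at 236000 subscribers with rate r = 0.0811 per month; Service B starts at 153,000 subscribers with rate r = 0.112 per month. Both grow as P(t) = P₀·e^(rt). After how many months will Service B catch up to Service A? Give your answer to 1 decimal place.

236000·e^(0.0811t) = 153000·e^(0.112t)
236000/153000 = e^((0.112 − 0.0811)t) → ln(1.54248) = 0.0309·t
t = 0.43339 / 0.0309

t ≈ 14.0 months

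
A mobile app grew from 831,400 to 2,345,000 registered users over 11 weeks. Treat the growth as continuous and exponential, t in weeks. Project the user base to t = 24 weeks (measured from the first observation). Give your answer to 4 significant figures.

≈ 7,986,000 registered users

r = ln(2345000/831400) / 11 ≈ 0.094266 per week
P(24) = 831400 · e^(0.094266·24) = 831400 · 9.60604 ≈ 7986460.9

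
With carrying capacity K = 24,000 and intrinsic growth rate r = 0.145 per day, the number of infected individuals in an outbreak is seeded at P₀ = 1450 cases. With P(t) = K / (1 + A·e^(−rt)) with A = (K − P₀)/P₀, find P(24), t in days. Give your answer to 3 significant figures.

A = (24000 − 1450)/1450 = 15.55172
P(24) = 24000 / (1 + 15.55172·e^(−0.145·24)) = 24000 / (1 + 15.55172·0.030807)
= 24000 / 1.47911 ≈ 16225.99

≈ 16,200 cases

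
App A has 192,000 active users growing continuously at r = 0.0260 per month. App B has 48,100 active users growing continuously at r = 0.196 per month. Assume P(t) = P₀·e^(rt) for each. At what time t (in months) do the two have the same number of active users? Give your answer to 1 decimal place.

t ≈ 8.1 months

192000·e^(0.026t) = 48100·e^(0.196t)
192000/48100 = e^((0.196 − 0.026)t) → ln(3.99168) = 0.17·t
t = 1.38421 / 0.17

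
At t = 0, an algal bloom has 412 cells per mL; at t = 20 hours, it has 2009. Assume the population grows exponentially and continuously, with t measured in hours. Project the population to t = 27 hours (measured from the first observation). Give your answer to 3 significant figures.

r = ln(2009/412) / 20 ≈ 0.079218 per hour
P(27) = 412 · e^(0.079218·27) = 412 · 8.49008 ≈ 3497.91

≈ 3,500 cells per mL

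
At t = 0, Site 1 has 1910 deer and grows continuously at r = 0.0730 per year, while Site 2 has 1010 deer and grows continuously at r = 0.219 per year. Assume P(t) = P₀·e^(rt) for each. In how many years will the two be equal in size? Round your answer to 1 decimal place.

t ≈ 4.4 years

1910·e^(0.073t) = 1010·e^(0.219t)
1910/1010 = e^((0.219 − 0.073)t) → ln(1.89109) = 0.146·t
t = 0.63715 / 0.146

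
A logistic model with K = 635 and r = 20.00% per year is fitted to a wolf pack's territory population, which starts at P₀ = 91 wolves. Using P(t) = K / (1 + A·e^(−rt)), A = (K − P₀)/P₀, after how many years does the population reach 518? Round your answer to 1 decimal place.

t ≈ 16.4 years

A = (635 − 91)/91 = 5.97802
518 = 635/(1 + 5.97802·e^(−0.2t)) → 1 + 5.97802·e^(−0.2t) = 1.22587
e^(−0.2t) = 0.037783 → t = ln(26.4668)/0.2 = 3.27589/0.2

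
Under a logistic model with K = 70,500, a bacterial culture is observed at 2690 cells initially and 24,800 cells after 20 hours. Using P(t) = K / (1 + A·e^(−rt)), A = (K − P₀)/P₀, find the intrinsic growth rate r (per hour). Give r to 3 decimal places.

r ≈ 0.131 per hour

A = (70500 − 2690)/2690 = 25.20818
24800 = 70500/(1 + 25.20818·e^(−r·20)) → e^(−20r) = (2.84274 − 1)/25.20818 = 0.073101
r = −ln(0.073101)/20 = 2.61591/20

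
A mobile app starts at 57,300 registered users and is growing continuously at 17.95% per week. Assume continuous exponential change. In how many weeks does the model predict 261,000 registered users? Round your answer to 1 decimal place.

261000 = 57300 · e^(0.1795·t)
t = ln(261000/57300) / 0.1795 = ln(4.55497) / 0.1795 = 1.51622 / 0.1795

t ≈ 8.4 weeks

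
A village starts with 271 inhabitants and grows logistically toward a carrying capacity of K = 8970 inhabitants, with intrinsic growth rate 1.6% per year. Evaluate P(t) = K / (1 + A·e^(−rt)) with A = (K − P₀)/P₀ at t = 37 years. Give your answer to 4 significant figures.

A = (8970 − 271)/271 = 32.09963
P(37) = 8970 / (1 + 32.09963·e^(−0.016·37)) = 8970 / (1 + 32.09963·0.55322)
= 8970 / 18.75815 ≈ 478.19

≈ 478.2 inhabitants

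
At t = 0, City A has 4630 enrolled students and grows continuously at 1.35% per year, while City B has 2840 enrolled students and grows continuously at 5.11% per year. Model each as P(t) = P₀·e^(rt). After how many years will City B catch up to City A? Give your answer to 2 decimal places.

4630·e^(0.0135t) = 2840·e^(0.0511t)
4630/2840 = e^((0.0511 − 0.0135)t) → ln(1.63028) = 0.0376·t
t = 0.48875 / 0.0376

t ≈ 13.00 years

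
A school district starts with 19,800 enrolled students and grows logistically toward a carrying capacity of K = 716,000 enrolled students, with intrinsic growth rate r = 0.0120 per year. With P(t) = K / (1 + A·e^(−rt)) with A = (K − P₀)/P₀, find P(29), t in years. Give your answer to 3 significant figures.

≈ 27,700 enrolled students

A = (716000 − 19800)/19800 = 35.16162
P(29) = 716000 / (1 + 35.16162·e^(−0.012·29)) = 716000 / (1 + 35.16162·0.706099)
= 716000 / 25.82758 ≈ 27722.31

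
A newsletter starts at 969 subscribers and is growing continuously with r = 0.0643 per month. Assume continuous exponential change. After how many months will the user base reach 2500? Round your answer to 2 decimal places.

t ≈ 14.74 months

2500 = 969 · e^(0.0643·t)
t = ln(2500/969) / 0.0643 = ln(2.57998) / 0.0643 = 0.94778 / 0.0643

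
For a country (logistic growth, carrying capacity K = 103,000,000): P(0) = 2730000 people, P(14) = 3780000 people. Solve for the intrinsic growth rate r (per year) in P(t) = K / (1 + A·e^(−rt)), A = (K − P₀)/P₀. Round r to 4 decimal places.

A = (103000000 − 2730000)/2730000 = 36.72894
3780000 = 103000000/(1 + 36.72894·e^(−r·14)) → e^(−14r) = (27.24868 − 1)/36.72894 = 0.714659
r = −ln(0.714659)/14 = 0.33595/14

r ≈ 0.0240 per year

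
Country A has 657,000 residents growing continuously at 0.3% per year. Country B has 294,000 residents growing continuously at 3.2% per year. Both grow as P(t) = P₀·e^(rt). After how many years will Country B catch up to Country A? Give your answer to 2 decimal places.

t ≈ 27.73 years

657000·e^(0.003t) = 294000·e^(0.032t)
657000/294000 = e^((0.032 − 0.003)t) → ln(2.23469) = 0.029·t
t = 0.8041 / 0.029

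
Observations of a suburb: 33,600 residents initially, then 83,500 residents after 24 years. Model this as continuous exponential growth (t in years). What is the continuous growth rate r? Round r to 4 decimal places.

r ≈ 0.0379 per year

83500 = 33600 · e^(r·24)
e^(24r) = 83500/33600 = 2.48512
r = ln(2.48512) / 24 = 0.91032 / 24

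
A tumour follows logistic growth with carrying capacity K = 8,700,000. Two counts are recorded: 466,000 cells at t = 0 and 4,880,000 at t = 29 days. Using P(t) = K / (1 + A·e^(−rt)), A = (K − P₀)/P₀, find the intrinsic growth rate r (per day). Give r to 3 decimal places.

r ≈ 0.107 per day

A = (8700000 − 466000)/466000 = 17.66953
4880000 = 8700000/(1 + 17.66953·e^(−r·29)) → e^(−29r) = (1.78279 − 1)/17.66953 = 0.044302
r = −ln(0.044302)/29 = 3.11674/29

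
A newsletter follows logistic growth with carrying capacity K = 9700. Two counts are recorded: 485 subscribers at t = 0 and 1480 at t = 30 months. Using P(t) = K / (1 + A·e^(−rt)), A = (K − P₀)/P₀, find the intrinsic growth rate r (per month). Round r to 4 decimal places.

r ≈ 0.0410 per month

A = (9700 − 485)/485 = 19
1480 = 9700/(1 + 19·e^(−r·30)) → e^(−30r) = (6.55405 − 1)/19 = 0.292319
r = −ln(0.292319)/30 = 1.22991/30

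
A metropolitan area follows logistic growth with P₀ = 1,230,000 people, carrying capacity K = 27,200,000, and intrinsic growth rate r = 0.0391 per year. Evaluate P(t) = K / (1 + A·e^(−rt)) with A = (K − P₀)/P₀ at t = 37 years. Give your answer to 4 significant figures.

A = (27200000 − 1230000)/1230000 = 21.11382
P(37) = 27200000 / (1 + 21.11382·e^(−0.0391·37)) = 27200000 / (1 + 21.11382·0.235346)
= 27200000 / 5.96905 ≈ 4556842.13

≈ 4,557,000 people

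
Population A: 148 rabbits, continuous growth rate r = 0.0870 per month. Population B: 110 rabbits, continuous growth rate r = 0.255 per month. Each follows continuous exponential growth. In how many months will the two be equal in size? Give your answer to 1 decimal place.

t ≈ 1.8 months

148·e^(0.087t) = 110·e^(0.255t)
148/110 = e^((0.255 − 0.087)t) → ln(1.34545) = 0.168·t
t = 0.29673 / 0.168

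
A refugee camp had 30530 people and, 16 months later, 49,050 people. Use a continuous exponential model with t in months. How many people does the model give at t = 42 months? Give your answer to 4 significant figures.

≈ 106,000 people

r = ln(49050/30530) / 16 ≈ 0.029633 per month
P(42) = 30530 · e^(0.029633·42) = 30530 · 3.47152 ≈ 105985.47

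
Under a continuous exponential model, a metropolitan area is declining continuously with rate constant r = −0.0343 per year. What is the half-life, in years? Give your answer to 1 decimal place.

half-life = ln(2) / |r| = 0.69315 / 0.0343

half-life ≈ 20.2 years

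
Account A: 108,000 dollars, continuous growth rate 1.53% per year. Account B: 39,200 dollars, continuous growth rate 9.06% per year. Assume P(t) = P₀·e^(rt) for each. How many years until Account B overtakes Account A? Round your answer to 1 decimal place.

t ≈ 13.5 years

108000·e^(0.0153t) = 39200·e^(0.0906t)
108000/39200 = e^((0.0906 − 0.0153)t) → ln(2.7551) = 0.0753·t
t = 1.01345 / 0.0753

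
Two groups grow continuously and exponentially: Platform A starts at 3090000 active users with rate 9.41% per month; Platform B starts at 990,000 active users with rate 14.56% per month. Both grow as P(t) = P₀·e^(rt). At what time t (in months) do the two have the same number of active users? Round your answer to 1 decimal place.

t ≈ 22.1 months

3090000·e^(0.0941t) = 990000·e^(0.1456t)
3090000/990000 = e^((0.1456 − 0.0941)t) → ln(3.12121) = 0.0515·t
t = 1.13822 / 0.0515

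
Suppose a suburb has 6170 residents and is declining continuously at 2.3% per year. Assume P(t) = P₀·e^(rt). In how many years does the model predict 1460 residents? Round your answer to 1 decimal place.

t ≈ 62.7 years

1460 = 6170 · e^(-0.023·t)
t = ln(1460/6170) / -0.023 = ln(0.23663) / -0.023 = -1.44126 / -0.023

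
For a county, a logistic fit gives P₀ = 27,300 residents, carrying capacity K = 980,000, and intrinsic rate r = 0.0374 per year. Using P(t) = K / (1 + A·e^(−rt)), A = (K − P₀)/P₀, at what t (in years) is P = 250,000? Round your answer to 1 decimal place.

t ≈ 66.3 years

A = (980000 − 27300)/27300 = 34.89744
250000 = 980000/(1 + 34.89744·e^(−0.0374t)) → 1 + 34.89744·e^(−0.0374t) = 3.92
e^(−0.0374t) = 0.083674 → t = ln(11.95118)/0.0374 = 2.48083/0.0374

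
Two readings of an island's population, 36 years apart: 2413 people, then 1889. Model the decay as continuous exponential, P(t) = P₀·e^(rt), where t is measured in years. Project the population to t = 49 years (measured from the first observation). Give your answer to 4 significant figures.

≈ 1,729 people

r = ln(1889/2413) / 36 ≈ -0.006801 per year
P(49) = 2413 · e^(-0.006801·49) = 2413 · 0.7166 ≈ 1729.17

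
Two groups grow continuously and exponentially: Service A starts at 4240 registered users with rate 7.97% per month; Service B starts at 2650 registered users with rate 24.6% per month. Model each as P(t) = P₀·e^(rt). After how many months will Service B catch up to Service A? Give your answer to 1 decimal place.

4240·e^(0.0797t) = 2650·e^(0.246t)
4240/2650 = e^((0.246 − 0.0797)t) → ln(1.6) = 0.1663·t
t = 0.47 / 0.1663

t ≈ 2.8 months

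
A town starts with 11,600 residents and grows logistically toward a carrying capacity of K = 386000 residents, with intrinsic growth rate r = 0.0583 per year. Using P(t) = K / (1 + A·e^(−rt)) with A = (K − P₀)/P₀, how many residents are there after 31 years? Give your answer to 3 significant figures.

≈ 61,300 residents

A = (386000 − 11600)/11600 = 32.27586
P(31) = 386000 / (1 + 32.27586·e^(−0.0583·31)) = 386000 / (1 + 32.27586·0.164097)
= 386000 / 6.29636 ≈ 61305.27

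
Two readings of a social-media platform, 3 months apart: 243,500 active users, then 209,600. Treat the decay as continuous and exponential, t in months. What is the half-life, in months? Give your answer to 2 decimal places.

half-life ≈ 13.87 months

r = ln(209600/243500) / 3 = ln(0.86078) / 3 ≈ -0.049972 per month
half-life = ln 2 / |r| = 0.69315 / 0.049972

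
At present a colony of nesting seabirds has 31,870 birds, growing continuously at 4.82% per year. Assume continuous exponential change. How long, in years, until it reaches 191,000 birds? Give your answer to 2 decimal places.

191000 = 31870 · e^(0.0482·t)
t = ln(191000/31870) / 0.0482 = ln(5.9931) / 0.0482 = 1.79061 / 0.0482

t ≈ 37.15 years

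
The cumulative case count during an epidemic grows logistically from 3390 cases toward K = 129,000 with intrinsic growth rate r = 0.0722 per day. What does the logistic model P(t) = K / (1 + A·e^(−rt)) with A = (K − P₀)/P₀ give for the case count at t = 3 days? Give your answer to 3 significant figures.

A = (129000 − 3390)/3390 = 37.0531
P(3) = 129000 / (1 + 37.0531·e^(−0.0722·3)) = 129000 / (1 + 37.0531·0.805252)
= 129000 / 30.83708 ≈ 4183.28

≈ 4,180 cases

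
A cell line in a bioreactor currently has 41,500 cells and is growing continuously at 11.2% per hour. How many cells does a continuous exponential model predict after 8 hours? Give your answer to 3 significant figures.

≈ 102,000 cells

P(8) = 41500 · e^(0.112·8) = 41500 · e^(0.896)
= 41500 · 2.44978 ≈ 101666.05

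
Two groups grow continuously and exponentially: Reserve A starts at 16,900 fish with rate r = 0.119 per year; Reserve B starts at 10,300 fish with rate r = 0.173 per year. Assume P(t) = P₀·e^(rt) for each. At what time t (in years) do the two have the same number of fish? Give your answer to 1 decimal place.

t ≈ 9.2 years

16900·e^(0.119t) = 10300·e^(0.173t)
16900/10300 = e^((0.173 − 0.119)t) → ln(1.64078) = 0.054·t
t = 0.49517 / 0.054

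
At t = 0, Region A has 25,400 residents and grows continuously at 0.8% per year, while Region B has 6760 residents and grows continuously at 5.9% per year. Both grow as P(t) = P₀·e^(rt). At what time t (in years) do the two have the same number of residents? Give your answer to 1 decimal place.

t ≈ 26.0 years

25400·e^(0.008t) = 6760·e^(0.059t)
25400/6760 = e^((0.059 − 0.008)t) → ln(3.7574) = 0.051·t
t = 1.32373 / 0.051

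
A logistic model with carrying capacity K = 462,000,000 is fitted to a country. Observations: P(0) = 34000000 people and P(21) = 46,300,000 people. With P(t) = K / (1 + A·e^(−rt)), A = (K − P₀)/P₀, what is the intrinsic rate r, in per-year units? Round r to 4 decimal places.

A = (462000000 − 34000000)/34000000 = 12.58824
46300000 = 462000000/(1 + 12.58824·e^(−r·21)) → e^(−21r) = (9.9784 − 1)/12.58824 = 0.713238
r = −ln(0.713238)/21 = 0.33794/21

r ≈ 0.0161 per year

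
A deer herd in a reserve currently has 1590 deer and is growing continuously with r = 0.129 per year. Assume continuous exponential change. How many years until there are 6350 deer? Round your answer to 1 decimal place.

t ≈ 10.7 years

6350 = 1590 · e^(0.129·t)
t = ln(6350/1590) / 0.129 = ln(3.99371) / 0.129 = 1.38472 / 0.129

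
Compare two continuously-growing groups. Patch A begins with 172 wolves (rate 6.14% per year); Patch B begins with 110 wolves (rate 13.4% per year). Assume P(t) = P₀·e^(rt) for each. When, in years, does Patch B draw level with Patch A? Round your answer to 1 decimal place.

t ≈ 6.2 years

172·e^(0.0614t) = 110·e^(0.134t)
172/110 = e^((0.134 − 0.0614)t) → ln(1.56364) = 0.0726·t
t = 0.44701 / 0.0726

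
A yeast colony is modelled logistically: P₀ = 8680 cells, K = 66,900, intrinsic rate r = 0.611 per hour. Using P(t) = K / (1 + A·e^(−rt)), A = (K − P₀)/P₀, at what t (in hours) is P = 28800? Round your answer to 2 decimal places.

t ≈ 2.66 hours

A = (66900 − 8680)/8680 = 6.70737
28800 = 66900/(1 + 6.70737·e^(−0.611t)) → 1 + 6.70737·e^(−0.611t) = 2.32292
e^(−0.611t) = 0.197233 → t = ln(5.07014)/0.611 = 1.62337/0.611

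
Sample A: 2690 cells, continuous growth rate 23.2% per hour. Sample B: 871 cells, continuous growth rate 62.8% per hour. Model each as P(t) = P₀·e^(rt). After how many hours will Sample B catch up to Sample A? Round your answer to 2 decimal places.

t ≈ 2.85 hours

2690·e^(0.232t) = 871·e^(0.628t)
2690/871 = e^((0.628 − 0.232)t) → ln(3.0884) = 0.396·t
t = 1.12765 / 0.396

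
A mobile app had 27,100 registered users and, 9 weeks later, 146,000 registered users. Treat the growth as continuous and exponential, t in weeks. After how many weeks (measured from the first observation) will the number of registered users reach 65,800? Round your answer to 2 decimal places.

t ≈ 4.74 weeks

r = ln(146000/27100) / 9 ≈ 0.187119 per week
t = ln(65800/27100) / r = 0.88709 / 0.187119 ≈ 4.741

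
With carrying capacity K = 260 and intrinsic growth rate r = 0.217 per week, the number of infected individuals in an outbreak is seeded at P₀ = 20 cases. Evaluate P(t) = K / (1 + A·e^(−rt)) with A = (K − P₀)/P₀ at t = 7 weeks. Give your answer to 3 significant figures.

A = (260 − 20)/20 = 12
P(7) = 260 / (1 + 12·e^(−0.217·7)) = 260 / (1 + 12·0.218931)
= 260 / 3.62717 ≈ 71.68

≈ 71.7 cases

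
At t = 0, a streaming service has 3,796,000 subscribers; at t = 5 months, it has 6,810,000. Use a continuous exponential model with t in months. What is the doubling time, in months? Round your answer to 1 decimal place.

r = ln(6810000/3796000) / 5 = ln(1.79399) / 5 ≈ 0.116889 per month
doubling time = ln 2 / |r| = 0.69315 / 0.116889

doubling time ≈ 5.9 months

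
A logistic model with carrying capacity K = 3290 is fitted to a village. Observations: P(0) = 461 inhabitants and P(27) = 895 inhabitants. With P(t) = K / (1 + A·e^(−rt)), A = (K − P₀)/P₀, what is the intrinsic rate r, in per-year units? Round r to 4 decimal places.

A = (3290 − 461)/461 = 6.13666
895 = 3290/(1 + 6.13666·e^(−r·27)) → e^(−27r) = (3.67598 − 1)/6.13666 = 0.436064
r = −ln(0.436064)/27 = 0.82997/27

r ≈ 0.0307 per year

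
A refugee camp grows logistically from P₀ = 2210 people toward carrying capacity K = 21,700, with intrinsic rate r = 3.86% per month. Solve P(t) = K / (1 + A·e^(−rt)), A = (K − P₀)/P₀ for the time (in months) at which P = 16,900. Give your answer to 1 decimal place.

A = (21700 − 2210)/2210 = 8.819
16900 = 21700/(1 + 8.819·e^(−0.0386t)) → 1 + 8.819·e^(−0.0386t) = 1.28402
e^(−0.0386t) = 0.032206 → t = ln(31.05025)/0.0386 = 3.43561/0.0386

t ≈ 89.0 months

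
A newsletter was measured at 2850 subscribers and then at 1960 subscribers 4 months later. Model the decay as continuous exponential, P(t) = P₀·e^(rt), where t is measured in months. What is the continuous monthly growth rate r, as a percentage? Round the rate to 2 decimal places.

1960 = 2850 · e^(r·4)
e^(4r) = 1960/2850 = 0.68772
r = ln(0.68772) / 4 = -0.37437 / 4

r ≈ -9.36% per month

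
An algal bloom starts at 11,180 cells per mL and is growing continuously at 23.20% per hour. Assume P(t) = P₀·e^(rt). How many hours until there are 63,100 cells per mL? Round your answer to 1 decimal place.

63100 = 11180 · e^(0.232·t)
t = ln(63100/11180) / 0.232 = ln(5.64401) / 0.232 = 1.73059 / 0.232

t ≈ 7.5 hours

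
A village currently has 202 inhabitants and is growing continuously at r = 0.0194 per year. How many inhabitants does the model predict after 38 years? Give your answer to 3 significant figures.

P(38) = 202 · e^(0.0194·38) = 202 · e^(0.7372)
= 202 · 2.09008 ≈ 422.2

≈ 422 inhabitants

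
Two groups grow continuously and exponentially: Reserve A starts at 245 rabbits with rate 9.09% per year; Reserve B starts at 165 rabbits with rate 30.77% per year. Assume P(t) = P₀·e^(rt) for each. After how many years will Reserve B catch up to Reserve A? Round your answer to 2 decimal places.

245·e^(0.0909t) = 165·e^(0.3077t)
245/165 = e^((0.3077 − 0.0909)t) → ln(1.48485) = 0.2168·t
t = 0.39531 / 0.2168

t ≈ 1.82 years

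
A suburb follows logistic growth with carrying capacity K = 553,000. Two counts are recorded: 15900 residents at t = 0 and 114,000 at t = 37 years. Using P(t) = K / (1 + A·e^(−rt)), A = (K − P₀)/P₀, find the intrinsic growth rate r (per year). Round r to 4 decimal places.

r ≈ 0.0587 per year

A = (553000 − 15900)/15900 = 33.77987
114000 = 553000/(1 + 33.77987·e^(−r·37)) → e^(−37r) = (4.85088 − 1)/33.77987 = 0.113999
r = −ln(0.113999)/37 = 2.17156/37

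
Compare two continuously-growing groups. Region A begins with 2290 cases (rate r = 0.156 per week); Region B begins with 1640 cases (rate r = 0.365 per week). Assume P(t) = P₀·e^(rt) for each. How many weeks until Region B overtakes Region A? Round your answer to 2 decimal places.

t ≈ 1.60 weeks

2290·e^(0.156t) = 1640·e^(0.365t)
2290/1640 = e^((0.365 − 0.156)t) → ln(1.39634) = 0.209·t
t = 0.33386 / 0.209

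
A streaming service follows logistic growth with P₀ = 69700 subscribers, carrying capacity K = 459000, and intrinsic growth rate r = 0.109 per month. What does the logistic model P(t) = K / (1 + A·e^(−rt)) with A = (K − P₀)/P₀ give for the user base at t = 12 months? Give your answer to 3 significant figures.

A = (459000 − 69700)/69700 = 5.58537
P(12) = 459000 / (1 + 5.58537·e^(−0.109·12)) = 459000 / (1 + 5.58537·0.27036)
= 459000 / 2.51006 ≈ 182864.09

≈ 183,000 subscribers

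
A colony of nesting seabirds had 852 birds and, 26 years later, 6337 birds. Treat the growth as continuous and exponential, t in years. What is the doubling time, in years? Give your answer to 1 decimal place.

r = ln(6337/852) / 26 = ln(7.43779) / 26 ≈ 0.077176 per year
doubling time = ln 2 / |r| = 0.69315 / 0.077176

doubling time ≈ 9.0 years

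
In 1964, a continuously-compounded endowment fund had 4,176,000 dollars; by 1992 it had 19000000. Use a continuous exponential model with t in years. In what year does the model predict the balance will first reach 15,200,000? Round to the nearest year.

r = ln(19000000/4176000) / 28 = 1.51509/28 ≈ 0.05411 per year
t = ln(15200000/4176000) / r = 1.29194/0.05411 ≈ 23.88 years after 1964

year 1988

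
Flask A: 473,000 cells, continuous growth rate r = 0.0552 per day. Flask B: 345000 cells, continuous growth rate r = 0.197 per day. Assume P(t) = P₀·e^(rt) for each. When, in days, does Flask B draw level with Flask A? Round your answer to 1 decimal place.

t ≈ 2.2 days

473000·e^(0.0552t) = 345000·e^(0.197t)
473000/345000 = e^((0.197 − 0.0552)t) → ln(1.37101) = 0.1418·t
t = 0.31555 / 0.1418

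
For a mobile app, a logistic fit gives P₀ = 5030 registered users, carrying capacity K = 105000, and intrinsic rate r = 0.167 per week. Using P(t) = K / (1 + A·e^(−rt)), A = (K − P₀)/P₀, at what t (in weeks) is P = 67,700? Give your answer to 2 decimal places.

t ≈ 21.47 weeks

A = (105000 − 5030)/5030 = 19.87475
67700 = 105000/(1 + 19.87475·e^(−0.167t)) → 1 + 19.87475·e^(−0.167t) = 1.55096
e^(−0.167t) = 0.027722 → t = ln(36.07294)/0.167 = 3.58554/0.167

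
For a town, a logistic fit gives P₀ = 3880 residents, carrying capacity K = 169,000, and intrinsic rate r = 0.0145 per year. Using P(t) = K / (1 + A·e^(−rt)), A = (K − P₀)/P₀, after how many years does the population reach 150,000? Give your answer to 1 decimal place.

A = (169000 − 3880)/3880 = 42.5567
150000 = 169000/(1 + 42.5567·e^(−0.0145t)) → 1 + 42.5567·e^(−0.0145t) = 1.12667
e^(−0.0145t) = 0.002976 → t = ln(335.97396)/0.0145 = 5.81703/0.0145

t ≈ 401.2 years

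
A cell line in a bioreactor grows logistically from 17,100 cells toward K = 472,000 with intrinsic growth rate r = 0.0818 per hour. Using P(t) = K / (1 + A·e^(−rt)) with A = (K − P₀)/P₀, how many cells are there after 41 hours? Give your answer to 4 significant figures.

≈ 244,600 cells

A = (472000 − 17100)/17100 = 26.60234
P(41) = 472000 / (1 + 26.60234·e^(−0.0818·41)) = 472000 / (1 + 26.60234·0.034951)
= 472000 / 1.92979 ≈ 244586.71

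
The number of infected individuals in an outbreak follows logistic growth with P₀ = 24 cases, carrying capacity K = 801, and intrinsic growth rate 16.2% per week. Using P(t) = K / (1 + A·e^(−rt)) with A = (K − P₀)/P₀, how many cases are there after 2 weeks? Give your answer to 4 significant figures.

A = (801 − 24)/24 = 32.375
P(2) = 801 / (1 + 32.375·e^(−0.162·2)) = 801 / (1 + 32.375·0.72325)
= 801 / 24.41523 ≈ 32.81

≈ 32.81 cases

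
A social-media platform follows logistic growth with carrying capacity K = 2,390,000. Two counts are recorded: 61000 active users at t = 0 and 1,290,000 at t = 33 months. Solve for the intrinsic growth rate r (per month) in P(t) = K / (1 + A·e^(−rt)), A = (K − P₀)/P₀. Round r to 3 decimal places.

A = (2390000 − 61000)/61000 = 38.18033
1290000 = 2390000/(1 + 38.18033·e^(−r·33)) → e^(−33r) = (1.85271 − 1)/38.18033 = 0.022334
r = −ln(0.022334)/33 = 3.80165/33

r ≈ 0.115 per month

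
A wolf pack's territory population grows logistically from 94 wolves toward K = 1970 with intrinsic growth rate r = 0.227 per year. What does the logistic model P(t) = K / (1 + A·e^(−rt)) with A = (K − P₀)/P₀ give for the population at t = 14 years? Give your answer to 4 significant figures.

≈ 1,076 wolves

A = (1970 − 94)/94 = 19.95745
P(14) = 1970 / (1 + 19.95745·e^(−0.227·14)) = 1970 / (1 + 19.95745·0.041669)
= 1970 / 1.83161 ≈ 1075.56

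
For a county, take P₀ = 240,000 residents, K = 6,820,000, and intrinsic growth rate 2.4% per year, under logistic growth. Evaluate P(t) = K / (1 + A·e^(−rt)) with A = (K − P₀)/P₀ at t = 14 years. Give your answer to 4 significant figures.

≈ 331,200 residents

A = (6820000 − 240000)/240000 = 27.41667
P(14) = 6820000 / (1 + 27.41667·e^(−0.024·14)) = 6820000 / (1 + 27.41667·0.714623)
= 6820000 / 20.59258 ≈ 331187.2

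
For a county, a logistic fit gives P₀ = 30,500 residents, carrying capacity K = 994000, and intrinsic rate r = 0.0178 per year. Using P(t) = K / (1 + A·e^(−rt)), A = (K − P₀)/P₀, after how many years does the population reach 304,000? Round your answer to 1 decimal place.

t ≈ 147.9 years

A = (994000 − 30500)/30500 = 31.59016
304000 = 994000/(1 + 31.59016·e^(−0.0178t)) → 1 + 31.59016·e^(−0.0178t) = 3.26974
e^(−0.0178t) = 0.071849 → t = ln(13.91799)/0.0178 = 2.63318/0.0178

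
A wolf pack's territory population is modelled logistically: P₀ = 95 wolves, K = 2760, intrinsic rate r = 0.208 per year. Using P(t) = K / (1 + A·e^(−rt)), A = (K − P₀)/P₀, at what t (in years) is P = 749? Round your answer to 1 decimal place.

A = (2760 − 95)/95 = 28.05263
749 = 2760/(1 + 28.05263·e^(−0.208t)) → 1 + 28.05263·e^(−0.208t) = 3.68491
e^(−0.208t) = 0.09571 → t = ln(10.44825)/0.208 = 2.34643/0.208

t ≈ 11.3 years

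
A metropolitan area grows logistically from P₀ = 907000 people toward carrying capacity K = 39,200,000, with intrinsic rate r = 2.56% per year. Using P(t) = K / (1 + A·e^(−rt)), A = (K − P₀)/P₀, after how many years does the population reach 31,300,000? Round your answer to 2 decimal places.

t ≈ 199.99 years

A = (39200000 − 907000)/907000 = 42.2194
31300000 = 39200000/(1 + 42.2194·e^(−0.0256t)) → 1 + 42.2194·e^(−0.0256t) = 1.2524
e^(−0.0256t) = 0.005978 → t = ln(167.27435)/0.0256 = 5.11964/0.0256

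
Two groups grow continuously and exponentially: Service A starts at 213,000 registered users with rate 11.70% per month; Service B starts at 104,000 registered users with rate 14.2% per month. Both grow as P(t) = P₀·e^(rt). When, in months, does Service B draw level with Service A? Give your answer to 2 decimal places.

213000·e^(0.117t) = 104000·e^(0.142t)
213000/104000 = e^((0.142 − 0.117)t) → ln(2.04808) = 0.025·t
t = 0.7169 / 0.025

t ≈ 28.68 months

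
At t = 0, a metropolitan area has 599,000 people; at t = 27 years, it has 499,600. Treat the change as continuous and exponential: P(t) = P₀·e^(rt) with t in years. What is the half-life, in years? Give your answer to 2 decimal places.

r = ln(499600/599000) / 27 = ln(0.83406) / 27 ≈ -0.006721 per year
half-life = ln 2 / |r| = 0.69315 / 0.006721

half-life ≈ 103.14 years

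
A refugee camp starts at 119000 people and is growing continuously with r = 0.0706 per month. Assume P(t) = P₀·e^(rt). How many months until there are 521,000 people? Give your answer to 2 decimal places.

t ≈ 20.92 months

521000 = 119000 · e^(0.0706·t)
t = ln(521000/119000) / 0.0706 = ln(4.37815) / 0.0706 = 1.47663 / 0.0706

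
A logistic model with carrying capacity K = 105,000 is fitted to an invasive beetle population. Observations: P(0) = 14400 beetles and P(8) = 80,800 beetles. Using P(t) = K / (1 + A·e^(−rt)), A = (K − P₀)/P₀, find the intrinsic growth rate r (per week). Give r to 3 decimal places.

A = (105000 − 14400)/14400 = 6.29167
80800 = 105000/(1 + 6.29167·e^(−r·8)) → e^(−8r) = (1.2995 − 1)/6.29167 = 0.047603
r = −ln(0.047603)/8 = 3.04485/8

r ≈ 0.381 per week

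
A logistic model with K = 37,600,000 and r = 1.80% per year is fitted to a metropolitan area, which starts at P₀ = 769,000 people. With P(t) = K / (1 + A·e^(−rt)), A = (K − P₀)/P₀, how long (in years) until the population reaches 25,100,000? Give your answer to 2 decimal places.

A = (37600000 − 769000)/769000 = 47.89467
25100000 = 37600000/(1 + 47.89467·e^(−0.018t)) → 1 + 47.89467·e^(−0.018t) = 1.49801
e^(−0.018t) = 0.010398 → t = ln(96.17249)/0.018 = 4.56614/0.018

t ≈ 253.67 years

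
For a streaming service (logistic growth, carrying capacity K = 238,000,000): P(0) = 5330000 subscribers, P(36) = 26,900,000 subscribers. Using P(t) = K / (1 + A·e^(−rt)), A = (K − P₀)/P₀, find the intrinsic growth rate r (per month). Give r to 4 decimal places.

r ≈ 0.0477 per month

A = (238000000 − 5330000)/5330000 = 43.65291
26900000 = 238000000/(1 + 43.65291·e^(−r·36)) → e^(−36r) = (8.84758 − 1)/43.65291 = 0.179772
r = −ln(0.179772)/36 = 1.71606/36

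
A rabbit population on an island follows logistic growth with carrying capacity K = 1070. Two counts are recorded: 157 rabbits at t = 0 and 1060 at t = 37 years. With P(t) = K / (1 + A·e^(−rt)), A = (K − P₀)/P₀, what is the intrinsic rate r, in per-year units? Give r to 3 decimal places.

r ≈ 0.174 per year

A = (1070 − 157)/157 = 5.81529
1060 = 1070/(1 + 5.81529·e^(−r·37)) → e^(−37r) = (1.00943 − 1)/5.81529 = 0.001622
r = −ln(0.001622)/37 = 6.42393/37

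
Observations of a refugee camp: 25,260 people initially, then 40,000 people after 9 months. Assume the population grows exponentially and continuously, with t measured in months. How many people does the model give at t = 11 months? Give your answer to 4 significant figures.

r = ln(40000/25260) / 9 ≈ 0.051073 per month
P(11) = 25260 · e^(0.051073·11) = 25260 · 1.75383 ≈ 44301.81

≈ 44,300 people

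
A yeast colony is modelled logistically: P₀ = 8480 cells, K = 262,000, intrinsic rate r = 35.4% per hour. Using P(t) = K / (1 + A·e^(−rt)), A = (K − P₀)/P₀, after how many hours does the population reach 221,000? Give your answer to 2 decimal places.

t ≈ 14.36 hours

A = (262000 − 8480)/8480 = 29.89623
221000 = 262000/(1 + 29.89623·e^(−0.354t)) → 1 + 29.89623·e^(−0.354t) = 1.18552
e^(−0.354t) = 0.006205 → t = ln(161.14795)/0.354 = 5.08232/0.354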